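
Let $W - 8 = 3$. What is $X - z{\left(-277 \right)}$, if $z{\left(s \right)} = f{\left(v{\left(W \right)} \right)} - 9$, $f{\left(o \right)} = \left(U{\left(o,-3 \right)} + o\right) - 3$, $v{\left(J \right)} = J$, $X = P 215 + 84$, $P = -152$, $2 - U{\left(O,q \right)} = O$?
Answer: $-32586$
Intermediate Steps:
$W = 11$ ($W = 8 + 3 = 11$)
$U{\left(O,q \right)} = 2 - O$
$X = -32596$ ($X = \left(-152\right) 215 + 84 = -32680 + 84 = -32596$)
$f{\left(o \right)} = -1$ ($f{\left(o \right)} = \left(\left(2 - o\right) + o\right) - 3 = 2 - 3 = -1$)
$z{\left(s \right)} = -10$ ($z{\left(s \right)} = -1 - 9 = -10$)
$X - z{\left(-277 \right)} = -32596 - -10 = -32596 + 10 = -32586$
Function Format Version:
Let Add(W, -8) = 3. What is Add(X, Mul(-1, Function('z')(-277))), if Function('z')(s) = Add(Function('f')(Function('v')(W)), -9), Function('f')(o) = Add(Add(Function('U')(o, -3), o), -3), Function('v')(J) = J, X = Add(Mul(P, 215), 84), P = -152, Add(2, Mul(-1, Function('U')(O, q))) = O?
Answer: -32586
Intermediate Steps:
W = 11 (W = Add(8, 3) = 11)
Function('U')(O, q) = Add(2, Mul(-1, O))
X = -32596 (X = Add(Mul(-152, 215), 84) = Add(-32680, 84) = -32596)
Function('f')(o) = -1 (Function('f')(o) = Add(Add(Add(2, Mul(-1, o)), o), -3) = Add(2, -3) = -1)
Function('z')(s) = -10 (Function('z')(s) = Add(-1, -9) = -10)
Add(X, Mul(-1, Function('z')(-277))) = Add(-32596, Mul(-1, -10)) = Add(-32596, 10) = -32586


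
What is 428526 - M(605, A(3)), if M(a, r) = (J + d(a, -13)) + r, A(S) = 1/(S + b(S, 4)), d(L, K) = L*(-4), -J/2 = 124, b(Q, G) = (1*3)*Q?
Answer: 5174327/12 ≈ 4.3119e+5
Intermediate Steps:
b(Q, G) = 3*Q
J = -248 (J = -2*124 = -248)
d(L, K) = -4*L
A(S) = 1/(4*S) (A(S) = 1/(S + 3*S) = 1/(4*S))
M(a, r) = -248 + r - 4*a (M(a, r) = (-248 - 4*a) + r = -248 + r - 4*a)
428526 - M(605, A(3)) = 428526 - (-248 + (¼)/3 - 4*605) = 428526 - (-248 + (¼)*(⅓) - 2420) = 428526 - (-248 + 1/12 - 2420) = 428526 - 1*(-32015/12) = 428526 + 32015/12 = 5174327/12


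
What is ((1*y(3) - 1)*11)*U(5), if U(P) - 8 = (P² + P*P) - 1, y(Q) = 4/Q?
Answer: 209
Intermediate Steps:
U(P) = 7 + 2*P² (U(P) = 8 + ((P² + P*P) - 1) = 8 + ((P² + P²) - 1) = 8 + (2*P² - 1) = 8 + (-1 + 2*P²) = 7 + 2*P²)
((1*y(3) - 1)*11)*U(5) = ((1*(4/3) - 1)*11)*(7 + 2*5²) = ((1*(4*(⅓)) - 1)*11)*(7 + 2*25) = ((1*(4/3) - 1)*11)*(7 + 50) = ((4/3 - 1)*11)*57 = ((⅓)*11)*57 = (11/3)*57 = 209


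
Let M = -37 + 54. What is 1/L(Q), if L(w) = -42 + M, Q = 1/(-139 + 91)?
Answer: -1/25 ≈ -0.040000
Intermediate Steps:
M = 17
Q = -1/48 (Q = 1/(-48) = -1/48 ≈ -0.020833)
L(w) = -25 (L(w) = -42 + 17 = -25)
1/L(Q) = 1/(-25) = -1/25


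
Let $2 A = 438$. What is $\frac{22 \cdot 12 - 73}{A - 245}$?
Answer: $- \frac{191}{26} \approx -7.3462$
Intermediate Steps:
$A = 219$ ($A = \frac{1}{2} \cdot 438 = 219$)
$\frac{22 \cdot 12 - 73}{A - 245} = \frac{22 \cdot 12 - 73}{219 - 245} = \frac{264 - 73}{-26} = 191 \left(- \frac{1}{26}\right) = - \frac{191}{26}$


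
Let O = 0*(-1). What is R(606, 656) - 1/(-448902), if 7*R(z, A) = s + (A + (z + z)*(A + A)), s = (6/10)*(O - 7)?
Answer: 3570557081093/15711570 ≈ 2.2726e+5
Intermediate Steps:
O = 0
s = -21/5 (s = (6/10)*(0 - 7) = (6*(⅒))*(-7) = (⅗)*(-7) = -21/5 ≈ -4.2000)
R(z, A) = -⅗ + A/7 + 4*A*z/7 (R(z, A) = (-21/5 + (A + (z + z)*(A + A)))/7 = (-21/5 + (A + (2*z)*(2*A)))/7 = (-21/5 + (A + 4*A*z))/7 = (-21/5 + A + 4*A*z)/7 = -⅗ + A/7 + 4*A*z/7)
R(606, 656) - 1/(-448902) = (-⅗ + (⅐)*656 + (4/7)*656*606) - 1/(-448902) = (-⅗ + 656/7 + 1590144/7) - 1*(-1/448902) = 7953979/35 + 1/448902 = 3570557081093/15711570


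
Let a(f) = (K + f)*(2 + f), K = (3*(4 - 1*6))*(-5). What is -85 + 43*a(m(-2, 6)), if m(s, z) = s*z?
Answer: -7825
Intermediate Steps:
K = 30 (K = (3*(4 - 6))*(-5) = (3*(-2))*(-5) = -6*(-5) = 30)
a(f) = (2 + f)*(30 + f) (a(f) = (30 + f)*(2 + f) = (2 + f)*(30 + f))
-85 + 43*a(m(-2, 6)) = -85 + 43*(60 + (-2*6)**2 + 32*(-2*6)) = -85 + 43*(60 + (-12)**2 + 32*(-12)) = -85 + 43*(60 + 144 - 384) = -85 + 43*(-180) = -85 - 7740 = -7825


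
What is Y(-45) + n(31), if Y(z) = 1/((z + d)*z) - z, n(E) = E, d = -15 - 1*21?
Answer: 277021/3645 ≈ 76.000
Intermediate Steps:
d = -36 (d = -15 - 21 = -36)
Y(z) = -z + 1/(z*(-36 + z)) (Y(z) = 1/((z - 36)*z) - z = 1/((-36 + z)*z) - z = 1/(z*(-36 + z)) - z = -z + 1/(z*(-36 + z)))
Y(-45) + n(31) = (1 - 1*(-45)³ + 36*(-45)²)/((-45)*(-36 - 45)) + 31 = -1/45*(1 - 1*(-91125) + 36*2025)/(-81) + 31 = -1/45*(-1/81)*(1 + 91125 + 72900) + 31 = -1/45*(-1/81)*164026 + 31 = 164026/3645 + 31 = 277021/3645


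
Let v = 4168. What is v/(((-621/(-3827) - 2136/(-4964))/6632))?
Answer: 131281179972032/2814279 ≈ 4.6648e+7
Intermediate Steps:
v/(((-621/(-3827) - 2136/(-4964))/6632)) = 4168/(((-621/(-3827) - 2136/(-4964))/6632)) = 4168/(((-621*(-1/3827) - 2136*(-1/4964))*(1/6632))) = 4168/(((621/3827 + 534/1241)*(1/6632))) = 4168/(((2814279/4749307)*(1/6632))) = 4168/(2814279/31497404024) = 4168*(31497404024/2814279) = 131281179972032/2814279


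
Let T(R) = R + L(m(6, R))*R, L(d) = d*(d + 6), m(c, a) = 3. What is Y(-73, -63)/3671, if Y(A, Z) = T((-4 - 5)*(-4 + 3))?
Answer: 252/3671 ≈ 0.068646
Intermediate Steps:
L(d) = d*(6 + d)
T(R) = 28*R (T(R) = R + (3*(6 + 3))*R = R + (3*9)*R = R + 27*R = 28*R)
Y(A, Z) = 252 (Y(A, Z) = 28*((-4 - 5)*(-4 + 3)) = 28*(-9*(-1)) = 28*9 = 252)
Y(-73, -63)/3671 = 252/3671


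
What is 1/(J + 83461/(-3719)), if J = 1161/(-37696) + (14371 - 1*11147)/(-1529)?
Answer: -214352687296/5269036018311 ≈ -0.040682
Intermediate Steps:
J = -123307073/57637184 (J = 1161*(-1/37696) + (14371 - 11147)*(-1/1529) = -1161/37696 + 3224*(-1/1529) = -1161/37696 - 3224/1529 = -123307073/57637184 ≈ -2.1394)
1/(J + 83461/(-3719)) = 1/(-123307073/57637184 + 83461/(-3719)) = 1/(-123307073/57637184 + 83461*(-1/3719)) = 1/(-123307073/57637184 - 83461/3719) = 1/(-5269036018311/214352687296) = -214352687296/5269036018311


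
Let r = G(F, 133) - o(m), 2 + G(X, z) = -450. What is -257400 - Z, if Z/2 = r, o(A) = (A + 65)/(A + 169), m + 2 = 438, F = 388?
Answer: -155179078/605 ≈ -2.5649e+5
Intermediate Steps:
G(X, z) = -452 (G(X, z) = -2 - 450 = -452)
m = 436 (m = -2 + 438 = 436)
o(A) = (65 + A)/(169 + A)
r = -273961/605 (r = -452 - (65 + 436)/(169 + 436) = -452 - 501/605 = -273961/605 ≈ -452.83)
Z = -547922/605 (Z = 2*(-273961/605) = -547922/605 ≈ -905.66)
-257400 - Z = -257400 - 1*(-547922/605) = -257400 + 547922/605 = -155179078/605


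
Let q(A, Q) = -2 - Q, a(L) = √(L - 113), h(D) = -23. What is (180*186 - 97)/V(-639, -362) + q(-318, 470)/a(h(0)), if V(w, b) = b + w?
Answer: -4769/143 + 118*I*√34/17 ≈ -33.35 + 40.474*I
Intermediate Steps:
a(L) = √(-113 + L)
(180*186 - 97)/V(-639, -362) + q(-318, 470)/a(h(0)) = (180*186 - 97)/(-362 - 639) + (-2 - 1*470)/(√(-113 - 23)) = (33480 - 97)/(-1001) + (-2 - 470)/(√(-136)) = 33383*(-1/1001) - 472*(-I*√34/68) = -4769/143 - (-118)*I*√34/17 = -4769/143 + 118*I*√34/17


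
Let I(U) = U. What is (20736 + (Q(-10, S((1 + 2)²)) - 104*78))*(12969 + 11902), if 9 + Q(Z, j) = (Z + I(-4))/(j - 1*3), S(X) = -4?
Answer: 313797407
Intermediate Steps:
Q(Z, j) = -9 + (-4 + Z)/(-3 + j) (Q(Z, j) = -9 + (Z - 4)/(j - 1*3) = -9 + (-4 + Z)/(j - 3) = -9 + (-4 + Z)/(-3 + j))
(20736 + (Q(-10, S((1 + 2)²)) - 104*78))*(12969 + 11902) = (20736 + ((23 - 10 - 9*(-4))/(-3 - 4) - 104*78))*(12969 + 11902) = (20736 + ((23 - 10 + 36)/(-7) - 8112))*24871 = (20736 + (-⅐*49 - 8112))*24871 = (20736 + (-7 - 8112))*24871 = (20736 - 8119)*24871 = 12617*24871 = 313797407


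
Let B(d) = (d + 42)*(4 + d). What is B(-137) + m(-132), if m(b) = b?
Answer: 12503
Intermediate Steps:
B(d) = (4 + d)*(42 + d) (B(d) = (42 + d)*(4 + d) = (4 + d)*(42 + d))
B(-137) + m(-132) = (168 + (-137)² + 46*(-137)) - 132 = (168 + 18769 - 6302) - 132 = 12635 - 132 = 12503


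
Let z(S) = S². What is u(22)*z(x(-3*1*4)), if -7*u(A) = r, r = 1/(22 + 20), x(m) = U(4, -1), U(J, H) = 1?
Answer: -1/294 ≈ -0.0034014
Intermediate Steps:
x(m) = 1
r = 1/42 ≈ 0.023810
u(A) = -1/294 (u(A) = -⅐*1/42 = -1/294)
u(22)*z(x(-3*1*4)) = -1/294*1² = -1/294*1 = -1/294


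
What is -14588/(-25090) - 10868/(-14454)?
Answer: 10989388/8242065 ≈ 1.3333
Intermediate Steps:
-14588/(-25090) - 10868/(-14454) = -14588*(-1/25090) - 10868*(-1/14454) = 7294/12545 + 494/657 = 10989388/8242065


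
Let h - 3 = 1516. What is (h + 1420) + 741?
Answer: 3680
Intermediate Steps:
h = 1519 (h = 3 + 1516 = 1519)
(h + 1420) + 741 = (1519 + 1420) + 741 = 2939 + 741 = 3680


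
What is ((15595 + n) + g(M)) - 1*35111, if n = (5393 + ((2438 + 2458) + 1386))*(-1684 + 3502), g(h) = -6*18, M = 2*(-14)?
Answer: 21205526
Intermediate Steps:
M = -28
g(h) = -108
n = 21225150 (n = (5393 + (4896 + 1386))*1818 = (5393 + 6282)*1818 = 11675*1818 = 21225150)
((15595 + n) + g(M)) - 1*35111 = ((15595 + 21225150) - 108) - 1*35111 = (21240745 - 108) - 35111 = 21240637 - 35111 = 21205526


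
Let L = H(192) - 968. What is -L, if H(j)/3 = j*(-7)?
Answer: 5000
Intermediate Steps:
H(j) = -21*j (H(j) = 3*(j*(-7)) = 3*(-7*j) = -21*j)
L = -5000 (L = -21*192 - 968 = -4032 - 968 = -5000)
-L = -1*(-5000) = 5000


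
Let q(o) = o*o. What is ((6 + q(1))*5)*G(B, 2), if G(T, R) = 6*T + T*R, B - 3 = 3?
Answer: 1680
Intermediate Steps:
q(o) = o**2
B = 6 (B = 3 + 3 = 6)
G(T, R) = 6*T + R*T
((6 + q(1))*5)*G(B, 2) = ((6 + 1**2)*5)*(6*(6 + 2)) = ((6 + 1)*5)*(6*8) = (7*5)*48 = 35*48 = 1680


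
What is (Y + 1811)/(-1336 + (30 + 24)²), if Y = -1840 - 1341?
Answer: -137/158 ≈ -0.86709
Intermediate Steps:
Y = -3181
(Y + 1811)/(-1336 + (30 + 24)²) = (-3181 + 1811)/(-1336 + (30 + 24)²) = -1370/(-1336 + 54²) = -1370/(-1336 + 2916) = -1370/1580 = -1370*1/1580 = -137/158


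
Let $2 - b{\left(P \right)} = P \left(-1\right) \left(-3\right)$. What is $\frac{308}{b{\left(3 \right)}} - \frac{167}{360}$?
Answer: $- \frac{16007}{360} \approx -44.464$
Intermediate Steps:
$b{\left(P \right)} = 2 - 3 P$ ($b{\left(P \right)} = 2 - P \left(-1\right) \left(-3\right) = 2 - - P \left(-3\right) = 2 - 3 P$)
$\frac{308}{b{\left(3 \right)}} - \frac{167}{360} = \frac{308}{2 - 9} - \frac{167}{360} = \frac{308}{-7} - \frac{167}{360} = 308 \left(- \frac{1}{7}\right) - \frac{167}{360} = -44 - \frac{167}{360} = - \frac{16007}{360}$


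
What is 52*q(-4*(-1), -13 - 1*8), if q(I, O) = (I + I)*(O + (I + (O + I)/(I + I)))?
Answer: -7956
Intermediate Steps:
q(I, O) = 2*I*(I + O + (I + O)/(2*I)) (q(I, O) = (2*I)*(O + (I + (I + O)/((2*I)))) = (2*I)*(O + (I + (I + O)*(1/(2*I)))) = (2*I)*(O + (I + (I + O)/(2*I))) = (2*I)*(I + O + (I + O)/(2*I)) = 2*I*(I + O + (I + O)/(2*I)))
52*q(-4*(-1), -13 - 1*8) = 52*(-4*(-1) + (-13 - 1*8) + 2*(-4*(-1))² + 2*(-4*(-1))*(-13 - 1*8)) = 52*(4 + (-13 - 8) + 2*4² + 2*4*(-13 - 8)) = 52*(4 - 21 + 2*16 + 2*4*(-21)) = 52*(4 - 21 + 32 - 168) = 52*(-153) = -7956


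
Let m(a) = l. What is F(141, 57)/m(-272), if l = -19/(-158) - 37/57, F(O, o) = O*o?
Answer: -72381222/4763 ≈ -15197.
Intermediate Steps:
l = -4763/9006 (l = -19*(-1/158) - 37*1/57 = 19/158 - 37/57 = -4763/9006 ≈ -0.52887)
m(a) = -4763/9006
F(141, 57)/m(-272) = (141*57)/(-4763/9006) = 8037*(-9006/4763) = -72381222/4763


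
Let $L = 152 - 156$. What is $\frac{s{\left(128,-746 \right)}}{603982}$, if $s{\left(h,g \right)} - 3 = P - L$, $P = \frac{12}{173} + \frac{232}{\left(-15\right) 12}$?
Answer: $\frac{45001}{4701999870} \approx 9.5706 \cdot 10^{-6}$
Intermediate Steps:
$L = -4$
$P = - \frac{9494}{7785}$ ($P = 12 \cdot \frac{1}{173} + \frac{232}{-180} = \frac{12}{173} + 232 \left(- \frac{1}{180}\right) = \frac{12}{173} - \frac{58}{45} = - \frac{9494}{7785} \approx -1.2195$)
$s{\left(h,g \right)} = \frac{45001}{7785}$ ($s{\left(h,g \right)} = 3 - - \frac{21646}{7785} = 3 + \left(- \frac{9494}{7785} + 4\right) = 3 + \frac{21646}{7785} = \frac{45001}{7785}$)
$\frac{s{\left(128,-746 \right)}}{603982} = \frac{45001}{7785 \cdot 603982} = \frac{45001}{7785} \cdot \frac{1}{603982} = \frac{45001}{4701999870}$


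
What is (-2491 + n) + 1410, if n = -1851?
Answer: -2932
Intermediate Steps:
(-2491 + n) + 1410 = (-2491 - 1851) + 1410 = -4342 + 1410 = -2932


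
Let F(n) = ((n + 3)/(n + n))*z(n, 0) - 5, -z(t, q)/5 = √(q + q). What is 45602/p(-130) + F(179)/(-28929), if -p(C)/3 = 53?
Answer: -439739821/1533237 ≈ -286.80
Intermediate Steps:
z(t, q) = -5*√2*√q (z(t, q) = -5*√(q + q) = -5*√2*√q)
p(C) = -159 (p(C) = -3*53 = -159)
F(n) = -5 (F(n) = ((n + 3)/(n + n))*(-5*√2*√0) - 5 = ((3 + n)/((2*n)))*(-5*√2*0) - 5 = ((3 + n)*(1/(2*n)))*0 - 5 = ((3 + n)/(2*n))*0 - 5 = 0 - 5 = -5)
45602/p(-130) + F(179)/(-28929) = 45602/(-159) - 5/(-28929) = 45602*(-1/159) - 5*(-1/28929) = -45602/159 + 5/28929 = -439739821/1533237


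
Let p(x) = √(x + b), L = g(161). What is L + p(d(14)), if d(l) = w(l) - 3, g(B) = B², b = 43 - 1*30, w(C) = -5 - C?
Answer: 25921 + 3*I ≈ 25921.0 + 3.0*I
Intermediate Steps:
b = 13 (b = 43 - 30 = 13)
d(l) = -8 - l (d(l) = (-5 - l) - 3 = -8 - l)
L = 25921 (L = 161² = 25921)
p(x) = √(13 + x) (p(x) = √(x + 13) = √(13 + x))
L + p(d(14)) = 25921 + √(13 + (-8 - 1*14)) = 25921 + √(13 + (-8 - 14)) = 25921 + √(13 - 22) = 25921 + √(-9) = 25921 + 3*I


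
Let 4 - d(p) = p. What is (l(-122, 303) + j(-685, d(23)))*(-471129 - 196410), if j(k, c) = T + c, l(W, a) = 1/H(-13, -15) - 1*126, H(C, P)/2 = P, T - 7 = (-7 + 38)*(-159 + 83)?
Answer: 16648645173/10 ≈ 1.6649e+9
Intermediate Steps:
T = -2349 (T = 7 + (-7 + 38)*(-159 + 83) = 7 + 31*(-76) = 7 - 2356 = -2349)
d(p) = 4 - p
H(C, P) = 2*P
l(W, a) = -3781/30 (l(W, a) = 1/(2*(-15)) - 1*126 = 1/(-30) - 126 = -1/30 - 126 = -3781/30)
j(k, c) = -2349 + c
(l(-122, 303) + j(-685, d(23)))*(-471129 - 196410) = (-3781/30 + (-2349 + (4 - 1*23)))*(-471129 - 196410) = (-3781/30 + (-2349 + (4 - 23)))*(-667539) = (-3781/30 + (-2349 - 19))*(-667539) = (-3781/30 - 2368)*(-667539) = -74821/30*(-667539) = 16648645173/10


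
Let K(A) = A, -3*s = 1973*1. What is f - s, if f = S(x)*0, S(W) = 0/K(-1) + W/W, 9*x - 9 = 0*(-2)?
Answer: 1973/3 ≈ 657.67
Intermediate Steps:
s = -1973/3 ≈ -657.67
x = 1 (x = 1 + (0*(-2))/9 = 1 + (⅑)*0 = 1 + 0 = 1)
S(W) = 1 (S(W) = 0/(-1) + W/W = 0*(-1) + 1 = 0 + 1 = 1)
f = 0 (f = 1*0 = 0)
f - s = 0 - 1*(-1973/3) = 0 + 1973/3 = 1973/3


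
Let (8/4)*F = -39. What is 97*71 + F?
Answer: 13735/2 ≈ 6867.5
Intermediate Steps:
F = -39/2 (F = (½)*(-39) = -39/2 ≈ -19.500)
97*71 + F = 97*71 - 39/2 = 6887 - 39/2 = 13735/2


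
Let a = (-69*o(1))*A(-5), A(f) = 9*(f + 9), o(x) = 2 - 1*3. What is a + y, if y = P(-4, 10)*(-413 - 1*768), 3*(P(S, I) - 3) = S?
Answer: 1547/3 ≈ 515.67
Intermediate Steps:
P(S, I) = 3 + S/3
o(x) = -1 (o(x) = 2 - 3 = -1)
A(f) = 81 + 9*f (A(f) = 9*(9 + f) = 81 + 9*f)
a = 2484 (a = (-69*(-1))*(81 + 9*(-5)) = 69*(81 - 45) = 69*36 = 2484)
y = -5905/3 (y = (3 + (⅓)*(-4))*(-413 - 1*768) = (3 - 4/3)*(-413 - 768) = (5/3)*(-1181) = -5905/3 ≈ -1968.3)
a + y = 2484 - 5905/3 = 1547/3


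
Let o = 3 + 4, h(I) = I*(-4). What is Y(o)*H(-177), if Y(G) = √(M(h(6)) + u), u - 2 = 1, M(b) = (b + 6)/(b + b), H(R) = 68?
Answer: 51*√6 ≈ 124.92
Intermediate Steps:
h(I) = -4*I
M(b) = (6 + b)/(2*b) (M(b) = (6 + b)/((2*b)) = (6 + b)*(1/(2*b)) = (6 + b)/(2*b))
u = 3 (u = 2 + 1 = 3)
o = 7
Y(G) = 3*√6/4 (Y(G) = √((6 - 4*6)/(2*((-4*6))) + 3) = √((½)*(6 - 24)/(-24) + 3) = √((½)*(-1/24)*(-18) + 3) = √(3/8 + 3) = √(27/8) = 3*√6/4)
Y(o)*H(-177) = (3*√6/4)*68 = 51*√6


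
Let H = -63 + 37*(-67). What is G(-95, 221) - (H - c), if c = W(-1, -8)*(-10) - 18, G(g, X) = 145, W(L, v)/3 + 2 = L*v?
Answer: 2489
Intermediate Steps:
W(L, v) = -6 + 3*L*v (W(L, v) = -6 + 3*(L*v) = -6 + 3*L*v)
H = -2542 (H = -63 - 2479 = -2542)
c = -198 (c = (-6 + 3*(-1)*(-8))*(-10) - 18 = (-6 + 24)*(-10) - 18 = 18*(-10) - 18 = -180 - 18 = -198)
G(-95, 221) - (H - c) = 145 - (-2542 - 1*(-198)) = 145 - (-2542 + 198) = 145 - 1*(-2344) = 145 + 2344 = 2489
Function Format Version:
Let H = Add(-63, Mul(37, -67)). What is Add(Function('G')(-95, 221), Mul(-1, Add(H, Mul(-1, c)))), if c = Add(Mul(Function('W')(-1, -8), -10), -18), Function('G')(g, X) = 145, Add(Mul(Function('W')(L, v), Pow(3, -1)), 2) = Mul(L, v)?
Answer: 2489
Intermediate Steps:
Function('W')(L, v) = Add(-6, Mul(3, L, v)) (Function('W')(L, v) = Add(-6, Mul(3, Mul(L, v))) = Add(-6, Mul(3, L, v)))
H = -2542 (H = Add(-63, -2479) = -2542)
c = -198 (c = Add(Mul(Add(-6, Mul(3, -1, -8)), -10), -18) = Add(Mul(Add(-6, 24), -10), -18) = Add(Mul(18, -10), -18) = Add(-180, -18) = -198)
Add(Function('G')(-95, 221), Mul(-1, Add(H, Mul(-1, c)))) = Add(145, Mul(-1, Add(-2542, Mul(-1, -198)))) = Add(145, Mul(-1, Add(-2542, 198))) = Add(145, Mul(-1, -2344)) = Add(145, 2344) = 2489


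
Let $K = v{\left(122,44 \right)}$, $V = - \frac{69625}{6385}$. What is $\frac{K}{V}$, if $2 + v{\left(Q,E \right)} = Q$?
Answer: $- \frac{30648}{2785} \approx -11.005$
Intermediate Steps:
$V = - \frac{13925}{1277}$ ($V = \left(-69625\right) \frac{1}{6385} = - \frac{13925}{1277} \approx -10.904$)
$v{\left(Q,E \right)} = -2 + Q$
$K = 120$ ($K = -2 + 122 = 120$)
$\frac{K}{V} = \frac{120}{- \frac{13925}{1277}} = 120 \left(- \frac{1277}{13925}\right) = - \frac{30648}{2785}$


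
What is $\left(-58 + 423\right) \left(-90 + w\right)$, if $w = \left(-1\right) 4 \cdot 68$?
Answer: $-132130$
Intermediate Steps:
$w = -272$ ($w = \left(-4\right) 68 = -272$)
$\left(-58 + 423\right) \left(-90 + w\right) = \left(-58 + 423\right) \left(-90 - 272\right) = 365 \left(-362\right) = -132130$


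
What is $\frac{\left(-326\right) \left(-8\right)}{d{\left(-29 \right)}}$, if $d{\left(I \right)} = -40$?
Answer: $- \frac{326}{5} \approx -65.2$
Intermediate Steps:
$\frac{\left(-326\right) \left(-8\right)}{d{\left(-29 \right)}} = \frac{\left(-326\right) \left(-8\right)}{-40} = 2608 \left(- \frac{1}{40}\right) = - \frac{326}{5}$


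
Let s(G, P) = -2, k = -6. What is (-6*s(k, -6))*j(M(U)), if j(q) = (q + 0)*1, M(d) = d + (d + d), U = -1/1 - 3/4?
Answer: -63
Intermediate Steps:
U = -7/4 (U = -1*1 - 3*1/4 = -1 - 3/4 = -7/4 ≈ -1.7500)
M(d) = 3*d (M(d) = d + 2*d = 3*d)
j(q) = q (j(q) = q*1 = q)
(-6*s(k, -6))*j(M(U)) = (-6*(-2))*(3*(-7/4)) = 12*(-21/4) = -63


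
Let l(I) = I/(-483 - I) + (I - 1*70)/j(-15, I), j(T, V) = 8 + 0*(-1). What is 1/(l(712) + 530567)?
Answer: 4780/2536491007 ≈ 1.8845e-6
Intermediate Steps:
j(T, V) = 8 (j(T, V) = 8 + 0 = 8)
l(I) = -35/4 + I/8 + I/(-483 - I) (l(I) = I/(-483 - I) + (I - 1*70)/8 = I/(-483 - I) + (I - 70)*(⅛) = I/(-483 - I) + (-70 + I)*(⅛) = I/(-483 - I) + (-35/4 + I/8) = -35/4 + I/8 + I/(-483 - I))
1/(l(712) + 530567) = 1/((-33810 + 712² + 405*712)/(8*(483 + 712)) + 530567) = 1/((⅛)*(-33810 + 506944 + 288360)/1195 + 530567) = 1/((⅛)*(1/1195)*761494 + 530567) = 1/(380747/4780 + 530567) = 1/(2536491007/4780) = 4780/2536491007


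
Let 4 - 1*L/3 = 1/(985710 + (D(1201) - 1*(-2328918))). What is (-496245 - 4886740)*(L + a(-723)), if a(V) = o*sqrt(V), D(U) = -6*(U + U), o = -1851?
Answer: -71060047516055/1100072 + 9963905235*I*sqrt(723) ≈ -6.4596e+7 + 2.6792e+11*I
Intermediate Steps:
D(U) = -12*U
a(V) = -1851*sqrt(V)
L = 13200863/1100072 (L = 12 - 3/(985710 + (-12*1201 - 1*(-2328918))) = 12 - 3/(985710 + (-14412 + 2328918)) = 12 - 3/(985710 + 2314506) = 12 - 3/3300216 = 12 - 3*1/3300216 = 12 - 1/1100072 = 13200863/1100072 ≈ 12.000)
(-496245 - 4886740)*(L + a(-723)) = (-496245 - 4886740)*(13200863/1100072 - 1851*I*sqrt(723)) = -5382985*(13200863/1100072 - 1851*I*sqrt(723)) = -71060047516055/1100072 + 9963905235*I*sqrt(723)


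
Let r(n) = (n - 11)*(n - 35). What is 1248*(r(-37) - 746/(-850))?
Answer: 1833527904/425 ≈ 4.3142e+6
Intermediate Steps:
r(n) = (-35 + n)*(-11 + n) (r(n) = (-11 + n)*(-35 + n) = (-35 + n)*(-11 + n))
1248*(r(-37) - 746/(-850)) = 1248*((385 + (-37)**2 - 46*(-37)) - 746/(-850)) = 1248*((385 + 1369 + 1702) - 746*(-1/850)) = 1248*(3456 + 373/425) = 1248*(1469173/425) = 1833527904/425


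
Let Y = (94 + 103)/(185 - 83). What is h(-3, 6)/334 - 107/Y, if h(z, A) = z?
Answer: -3645867/65798 ≈ -55.410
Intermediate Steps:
Y = 197/102 ≈ 1.9314
h(-3, 6)/334 - 107/Y = -3/334 - 107/197/102 = -3*1/334 - 107*102/197 = -3/334 - 10914/197 = -3645867/65798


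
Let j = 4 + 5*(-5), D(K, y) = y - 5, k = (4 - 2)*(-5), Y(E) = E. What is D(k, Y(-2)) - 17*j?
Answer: 350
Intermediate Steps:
k = -10 (k = 2*(-5) = -10)
D(K, y) = -5 + y
j = -21 (j = 4 - 25 = -21)
D(k, Y(-2)) - 17*j = (-5 - 2) - 17*(-21) = -7 + 357 = 350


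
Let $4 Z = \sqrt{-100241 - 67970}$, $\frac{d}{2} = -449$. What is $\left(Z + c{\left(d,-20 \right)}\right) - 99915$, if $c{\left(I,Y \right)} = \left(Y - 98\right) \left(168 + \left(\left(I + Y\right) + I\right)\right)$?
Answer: $94549 + \frac{i \sqrt{168211}}{4} \approx 94549.0 + 102.53 i$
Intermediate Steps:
$d = -898$ ($d = 2 \left(-449\right) = -898$)
$c{\left(I,Y \right)} = \left(-98 + Y\right) \left(168 + Y + 2 I\right)$ ($c{\left(I,Y \right)} = \left(-98 + Y\right) \left(168 + \left(Y + 2 I\right)\right) = \left(-98 + Y\right) \left(168 + Y + 2 I\right)$)
$Z = \frac{i \sqrt{168211}}{4}$ ($Z = \frac{\sqrt{-100241 - 67970}}{4} = \frac{\sqrt{-168211}}{4} = \frac{i \sqrt{168211}}{4} \approx 102.53 i$)
$\left(Z + c{\left(d,-20 \right)}\right) - 99915 = \left(\frac{i \sqrt{168211}}{4} + \left(-16464 + \left(-20\right)^{2} - -176008 + 70 \left(-20\right) + 2 \left(-898\right) \left(-20\right)\right)\right) - 99915 = \left(\frac{i \sqrt{168211}}{4} + \left(-16464 + 400 + 176008 - 1400 + 35920\right)\right) - 99915 = \left(\frac{i \sqrt{168211}}{4} + 194464\right) - 99915 = \left(194464 + \frac{i \sqrt{168211}}{4}\right) - 99915 = 94549 + \frac{i \sqrt{168211}}{4}$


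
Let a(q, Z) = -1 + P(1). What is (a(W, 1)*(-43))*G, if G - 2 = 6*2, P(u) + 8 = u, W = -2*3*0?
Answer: 4816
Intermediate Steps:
W = 0 (W = -6*0 = 0)
P(u) = -8 + u
G = 14 (G = 2 + 6*2 = 2 + 12 = 14)
a(q, Z) = -8 (a(q, Z) = -1 + (-8 + 1) = -1 - 7 = -8)
(a(W, 1)*(-43))*G = -8*(-43)*14 = 344*14 = 4816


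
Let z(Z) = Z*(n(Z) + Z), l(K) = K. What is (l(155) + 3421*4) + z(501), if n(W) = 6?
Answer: 267846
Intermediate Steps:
z(Z) = Z*(6 + Z)
(l(155) + 3421*4) + z(501) = (155 + 3421*4) + 501*(6 + 501) = (155 + 13684) + 501*507 = 13839 + 254007 = 267846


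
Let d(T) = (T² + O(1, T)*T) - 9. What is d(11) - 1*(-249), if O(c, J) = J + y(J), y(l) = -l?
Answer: 361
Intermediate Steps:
O(c, J) = 0 (O(c, J) = J - J = 0)
d(T) = -9 + T² (d(T) = (T² + 0*T) - 9 = (T² + 0) - 9 = T² - 9 = -9 + T²)
d(11) - 1*(-249) = (-9 + 11²) - 1*(-249) = (-9 + 121) + 249 = 112 + 249 = 361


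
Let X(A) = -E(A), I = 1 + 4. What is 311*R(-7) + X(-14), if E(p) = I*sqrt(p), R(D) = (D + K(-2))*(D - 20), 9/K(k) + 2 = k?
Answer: 310689/4 - 5*I*sqrt(14) ≈ 77672.0 - 18.708*I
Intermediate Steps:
K(k) = 9/(-2 + k)
R(D) = (-20 + D)*(-9/4 + D) (R(D) = (D + 9/(-2 - 2))*(D - 20) = (D + 9/(-4))*(-20 + D) = (D + 9*(-1/4))*(-20 + D) = (D - 9/4)*(-20 + D) = (-9/4 + D)*(-20 + D) = (-20 + D)*(-9/4 + D))
I = 5
E(p) = 5*sqrt(p)
X(A) = -5*sqrt(A)
311*R(-7) + X(-14) = 311*(45 + (-7)**2 - 89/4*(-7)) - 5*I*sqrt(14) = 311*(45 + 49 + 623/4) - 5*I*sqrt(14) = 311*(999/4) - 5*I*sqrt(14) = 310689/4 - 5*I*sqrt(14)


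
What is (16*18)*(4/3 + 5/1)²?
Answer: 11552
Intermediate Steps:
(16*18)*(4/3 + 5/1)² = 288*(4*(⅓) + 5*1)² = 288*(4/3 + 5)² = 288*(19/3)² = 288*(361/9) = 11552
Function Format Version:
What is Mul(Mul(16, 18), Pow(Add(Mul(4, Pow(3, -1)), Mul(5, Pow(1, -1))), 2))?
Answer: 11552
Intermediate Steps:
Mul(Mul(16, 18), Pow(Add(Mul(4, Pow(3, -1)), Mul(5, Pow(1, -1))), 2)) = Mul(288, Pow(Add(Mul(4, Rational(1, 3)), Mul(5, 1)), 2)) = Mul(288, Pow(Add(Rational(4, 3), 5), 2)) = Mul(288, Pow(Rational(19, 3), 2)) = Mul(288, Rational(361, 9)) = 11552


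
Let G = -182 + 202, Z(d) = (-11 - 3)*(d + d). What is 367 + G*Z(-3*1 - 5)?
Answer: 4847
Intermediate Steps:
Z(d) = -28*d
G = 20
367 + G*Z(-3*1 - 5) = 367 + 20*(-28*(-3*1 - 5)) = 367 + 20*(-28*(-3 - 5)) = 367 + 20*(-28*(-8)) = 367 + 20*224 = 367 + 4480 = 4847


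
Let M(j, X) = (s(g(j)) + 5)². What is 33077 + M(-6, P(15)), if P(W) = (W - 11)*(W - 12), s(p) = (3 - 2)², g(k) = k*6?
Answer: 33113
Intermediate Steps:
g(k) = 6*k
s(p) = 1 (s(p) = 1² = 1)
P(W) = (-12 + W)*(-11 + W) (P(W) = (-11 + W)*(-12 + W) = (-12 + W)*(-11 + W))
M(j, X) = 36 (M(j, X) = (1 + 5)² = 6² = 36)
33077 + M(-6, P(15)) = 33077 + 36 = 33113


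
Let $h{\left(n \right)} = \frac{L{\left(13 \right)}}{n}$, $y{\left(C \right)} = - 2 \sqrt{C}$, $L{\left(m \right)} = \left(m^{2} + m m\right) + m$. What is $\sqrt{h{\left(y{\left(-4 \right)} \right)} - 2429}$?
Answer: $\frac{\sqrt{-9716 + 351 i}}{2} \approx 0.89009 + 49.293 i$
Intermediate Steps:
$L{\left(m \right)} = m + 2 m^{2}$ ($L{\left(m \right)} = \left(m^{2} + m^{2}\right) + m = 2 m^{2} + m = m + 2 m^{2}$)
$h{\left(n \right)} = \frac{351}{n}$ ($h{\left(n \right)} = \frac{13 \left(1 + 2 \cdot 13\right)}{n} = \frac{13 \left(1 + 26\right)}{n} = \frac{13 \cdot 27}{n} = \frac{351}{n}$)
$\sqrt{h{\left(y{\left(-4 \right)} \right)} - 2429} = \sqrt{\frac{351}{\left(-2\right) \sqrt{-4}} - 2429} = \sqrt{\frac{351}{\left(-2\right) 2 i} - 2429} = \sqrt{\frac{351}{\left(-4\right) i} - 2429} = \sqrt{351 \frac{i}{4} - 2429} = \sqrt{\frac{351 i}{4} - 2429} = \sqrt{-2429 + \frac{351 i}{4}}$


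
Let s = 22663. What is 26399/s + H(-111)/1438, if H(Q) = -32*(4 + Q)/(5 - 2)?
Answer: 95741699/48884091 ≈ 1.9585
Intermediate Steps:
H(Q) = -128/3 - 32*Q/3 (H(Q) = -32*(4 + Q)/3 = -32*(4/3 + Q/3) = -128/3 - 32*Q/3)
26399/s + H(-111)/1438 = 26399/22663 + (-128/3 - 32/3*(-111))/1438 = 26399*(1/22663) + (-128/3 + 1184)*(1/1438) = 26399/22663 + (3424/3)*(1/1438) = 26399/22663 + 1712/2157 = 95741699/48884091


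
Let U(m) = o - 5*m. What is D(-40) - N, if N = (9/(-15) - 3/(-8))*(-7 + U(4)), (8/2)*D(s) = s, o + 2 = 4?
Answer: -125/8 ≈ -15.625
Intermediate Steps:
o = 2 (o = -2 + 4 = 2)
U(m) = 2 - 5*m
D(s) = s/4
N = 45/8 (N = (9/(-15) - 3/(-8))*(-7 + (2 - 5*4)) = (9*(-1/15) - 3*(-⅛))*(-7 + (2 - 20)) = (-⅗ + 3/8)*(-7 - 18) = -9/40*(-25) = 45/8 ≈ 5.6250)
D(-40) - N = (¼)*(-40) - 1*45/8 = -10 - 45/8 = -125/8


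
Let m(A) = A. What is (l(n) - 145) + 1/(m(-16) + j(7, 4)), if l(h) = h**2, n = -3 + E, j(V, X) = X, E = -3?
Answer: -1309/12 ≈ -109.08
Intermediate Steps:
n = -6 (n = -3 - 3 = -6)
(l(n) - 145) + 1/(m(-16) + j(7, 4)) = ((-6)**2 - 145) + 1/(-16 + 4) = (36 - 145) + 1/(-12) = -109 - 1/12 = -1309/12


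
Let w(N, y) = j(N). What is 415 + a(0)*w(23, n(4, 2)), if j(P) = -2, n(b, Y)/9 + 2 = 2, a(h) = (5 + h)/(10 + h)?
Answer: 414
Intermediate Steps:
a(h) = (5 + h)/(10 + h)
n(b, Y) = 0 (n(b, Y) = -18 + 9*2 = -18 + 18 = 0)
w(N, y) = -2
415 + a(0)*w(23, n(4, 2)) = 415 + ((5 + 0)/(10 + 0))*(-2) = 415 + (5/10)*(-2) = 415 + ((⅒)*5)*(-2) = 415 + (½)*(-2) = 415 - 1 = 414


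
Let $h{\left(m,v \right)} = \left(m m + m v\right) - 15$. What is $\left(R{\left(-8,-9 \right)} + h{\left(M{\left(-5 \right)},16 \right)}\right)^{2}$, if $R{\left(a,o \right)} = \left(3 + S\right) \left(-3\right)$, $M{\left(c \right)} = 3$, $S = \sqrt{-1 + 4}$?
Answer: $1116 - 198 \sqrt{3} \approx 773.05$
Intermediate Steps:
$S = \sqrt{3} \approx 1.732$
$R{\left(a,o \right)} = -9 - 3 \sqrt{3}$ ($R{\left(a,o \right)} = \left(3 + \sqrt{3}\right) \left(-3\right) = -9 - 3 \sqrt{3}$)
$h{\left(m,v \right)} = -15 + m^{2} + m v$ ($h{\left(m,v \right)} = \left(m^{2} + m v\right) - 15 = -15 + m^{2} + m v$)
$\left(R{\left(-8,-9 \right)} + h{\left(M{\left(-5 \right)},16 \right)}\right)^{2} = \left(\left(-9 - 3 \sqrt{3}\right) + \left(-15 + 3^{2} + 3 \cdot 16\right)\right)^{2} = \left(\left(-9 - 3 \sqrt{3}\right) + \left(-15 + 9 + 48\right)\right)^{2} = \left(\left(-9 - 3 \sqrt{3}\right) + 42\right)^{2} = \left(33 - 3 \sqrt{3}\right)^{2}$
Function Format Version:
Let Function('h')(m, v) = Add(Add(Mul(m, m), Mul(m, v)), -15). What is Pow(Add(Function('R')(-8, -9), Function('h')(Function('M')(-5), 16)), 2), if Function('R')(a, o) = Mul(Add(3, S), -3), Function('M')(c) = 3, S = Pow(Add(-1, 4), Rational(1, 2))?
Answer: Add(1116, Mul(-198, Pow(3, Rational(1, 2)))) ≈ 773.05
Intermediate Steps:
S = Pow(3, Rational(1, 2)) ≈ 1.7320
Function('R')(a, o) = Add(-9, Mul(-3, Pow(3, Rational(1, 2)))) (Function('R')(a, o) = Mul(Add(3, Pow(3, Rational(1, 2))), -3) = Add(-9, Mul(-3, Pow(3, Rational(1, 2)))))
Function('h')(m, v) = Add(-15, Pow(m, 2), Mul(m, v)) (Function('h')(m, v) = Add(Add(Pow(m, 2), Mul(m, v)), -15) = Add(-15, Pow(m, 2), Mul(m, v)))
Pow(Add(Function('R')(-8, -9), Function('h')(Function('M')(-5), 16)), 2) = Pow(Add(Add(-9, Mul(-3, Pow(3, Rational(1, 2)))), Add(-15, Pow(3, 2), Mul(3, 16))), 2) = Pow(Add(Add(-9, Mul(-3, Pow(3, Rational(1, 2)))), Add(-15, 9, 48)), 2) = Pow(Add(Add(-9, Mul(-3, Pow(3, Rational(1, 2)))), 42), 2) = Pow(Add(33, Mul(-3, Pow(3, Rational(1, 2)))), 2)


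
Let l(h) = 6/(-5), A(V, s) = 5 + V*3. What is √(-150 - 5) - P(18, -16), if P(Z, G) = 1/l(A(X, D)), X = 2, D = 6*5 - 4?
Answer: ⅚ + I*√155 ≈ 0.83333 + 12.45*I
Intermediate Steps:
D = 26 (D = 30 - 4 = 26)
A(V, s) = 5 + 3*V
l(h) = -6/5 (l(h) = 6*(-⅕) = -6/5)
P(Z, G) = -⅚ (P(Z, G) = 1/(-6/5) = -⅚)
√(-150 - 5) - P(18, -16) = √(-150 - 5) - 1*(-⅚) = √(-155) + ⅚ = I*√155 + ⅚ = ⅚ + I*√155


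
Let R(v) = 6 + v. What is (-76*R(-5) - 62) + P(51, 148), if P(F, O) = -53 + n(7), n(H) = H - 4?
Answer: -188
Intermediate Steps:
n(H) = -4 + H
P(F, O) = -50 (P(F, O) = -53 + (-4 + 7) = -53 + 3 = -50)
(-76*R(-5) - 62) + P(51, 148) = (-76*(6 - 5) - 62) - 50 = (-76*1 - 62) - 50 = (-76 - 62) - 50 = -138 - 50 = -188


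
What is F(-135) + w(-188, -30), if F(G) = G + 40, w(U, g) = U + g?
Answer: -313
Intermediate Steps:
F(G) = 40 + G
F(-135) + w(-188, -30) = (40 - 135) + (-188 - 30) = -95 - 218 = -313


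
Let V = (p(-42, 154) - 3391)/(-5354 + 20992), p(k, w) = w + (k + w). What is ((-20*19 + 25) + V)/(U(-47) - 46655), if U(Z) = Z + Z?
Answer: 5554615/731060862 ≈ 0.0075980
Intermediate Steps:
U(Z) = 2*Z
p(k, w) = k + 2*w
V = -3125/15638 (V = ((-42 + 2*154) - 3391)/(-5354 + 20992) = ((-42 + 308) - 3391)/15638 = (266 - 3391)*(1/15638) = -3125*1/15638 = -3125/15638 ≈ -0.19983)
((-20*19 + 25) + V)/(U(-47) - 46655) = ((-20*19 + 25) - 3125/15638)/(2*(-47) - 46655) = ((-380 + 25) - 3125/15638)/(-94 - 46655) = (-355 - 3125/15638)/(-46749) = -5554615/15638*(-1/46749) = 5554615/731060862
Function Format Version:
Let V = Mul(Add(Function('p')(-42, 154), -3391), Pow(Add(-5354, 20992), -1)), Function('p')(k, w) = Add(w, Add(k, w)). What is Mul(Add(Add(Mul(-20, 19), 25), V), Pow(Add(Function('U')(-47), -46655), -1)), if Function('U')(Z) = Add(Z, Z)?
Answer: Rational(5554615, 731060862) ≈ 0.0075980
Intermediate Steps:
Function('U')(Z) = Mul(2, Z)
Function('p')(k, w) = Add(k, Mul(2, w))
V = Rational(-3125, 15638) (V = Mul(Add(Add(-42, Mul(2, 154)), -3391), Pow(Add(-5354, 20992), -1)) = Mul(Add(Add(-42, 308), -3391), Pow(15638, -1)) = Mul(Add(266, -3391), Rational(1, 15638)) = Mul(-3125, Rational(1, 15638)) = Rational(-3125, 15638) ≈ -0.19983)
Mul(Add(Add(Mul(-20, 19), 25), V), Pow(Add(Function('U')(-47), -46655), -1)) = Mul(Add(Add(Mul(-20, 19), 25), Rational(-3125, 15638)), Pow(Add(Mul(2, -47), -46655), -1)) = Mul(Add(Add(-380, 25), Rational(-3125, 15638)), Pow(Add(-94, -46655), -1)) = Mul(Add(-355, Rational(-3125, 15638)), Pow(-46749, -1)) = Mul(Rational(-5554615, 15638), Rational(-1, 46749)) = Rational(5554615, 731060862)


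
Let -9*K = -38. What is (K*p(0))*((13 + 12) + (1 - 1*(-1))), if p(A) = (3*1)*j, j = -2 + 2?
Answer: 0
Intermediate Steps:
j = 0
K = 38/9 (K = -⅑*(-38) = 38/9 ≈ 4.2222)
p(A) = 0 (p(A) = (3*1)*0 = 3*0 = 0)
(K*p(0))*((13 + 12) + (1 - 1*(-1))) = ((38/9)*0)*((13 + 12) + (1 - 1*(-1))) = 0*(25 + (1 + 1)) = 0*(25 + 2) = 0*27 = 0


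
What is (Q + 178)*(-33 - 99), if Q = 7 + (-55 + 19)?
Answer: -19668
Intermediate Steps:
Q = -29 (Q = 7 - 36 = -29)
(Q + 178)*(-33 - 99) = (-29 + 178)*(-33 - 99) = 149*(-132) = -19668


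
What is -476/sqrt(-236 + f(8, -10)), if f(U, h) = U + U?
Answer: 238*I*sqrt(55)/55 ≈ 32.092*I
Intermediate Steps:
f(U, h) = 2*U
-476/sqrt(-236 + f(8, -10)) = -476/sqrt(-236 + 2*8) = -476/sqrt(-236 + 16) = -476*(-I*sqrt(55)/110) = -(-238)*I*sqrt(55)/55 = 238*I*sqrt(55)/55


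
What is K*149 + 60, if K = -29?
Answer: -4261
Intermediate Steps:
K*149 + 60 = -29*149 + 60 = -4321 + 60 = -4261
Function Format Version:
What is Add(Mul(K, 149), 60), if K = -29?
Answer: -4261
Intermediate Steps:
Add(Mul(K, 149), 60) = Add(Mul(-29, 149), 60) = Add(-4321, 60) = -4261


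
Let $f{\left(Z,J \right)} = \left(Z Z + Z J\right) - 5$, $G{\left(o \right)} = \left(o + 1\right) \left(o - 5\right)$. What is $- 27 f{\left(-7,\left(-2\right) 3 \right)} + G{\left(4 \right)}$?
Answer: $-2327$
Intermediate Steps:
$G{\left(o \right)} = \left(1 + o\right) \left(-5 + o\right)$
$f{\left(Z,J \right)} = -5 + Z^{2} + J Z$ ($f{\left(Z,J \right)} = \left(Z^{2} + J Z\right) - 5 = -5 + Z^{2} + J Z$)
$- 27 f{\left(-7,\left(-2\right) 3 \right)} + G{\left(4 \right)} = - 27 \left(-5 + \left(-7\right)^{2} + \left(-2\right) 3 \left(-7\right)\right) - \left(21 - 16\right) = - 27 \left(-5 + 49 - -42\right) - 5 = - 27 \left(-5 + 49 + 42\right) - 5 = \left(-27\right) 86 - 5 = -2322 - 5 = -2327$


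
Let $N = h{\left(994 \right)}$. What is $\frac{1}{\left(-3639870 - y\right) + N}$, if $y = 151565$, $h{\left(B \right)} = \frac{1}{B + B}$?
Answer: $- \frac{1988}{7537372779} \approx -2.6375 \cdot 10^{-7}$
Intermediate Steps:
$h{\left(B \right)} = \frac{1}{2 B}$
$N = \frac{1}{1988}$ ($N = \frac{1}{2 \cdot 994} = \frac{1}{2} \cdot \frac{1}{994} = \frac{1}{1988} \approx 0.00050302$)
$\frac{1}{\left(-3639870 - y\right) + N} = \frac{1}{\left(-3639870 - 151565\right) + \frac{1}{1988}} = \frac{1}{-3791435 + \frac{1}{1988}} = \frac{1}{- \frac{7537372779}{1988}} = - \frac{1988}{7537372779}$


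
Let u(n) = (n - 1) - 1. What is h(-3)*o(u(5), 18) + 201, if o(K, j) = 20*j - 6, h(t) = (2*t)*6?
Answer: -12543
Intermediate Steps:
h(t) = 12*t
u(n) = -2 + n (u(n) = (-1 + n) - 1 = -2 + n)
o(K, j) = -6 + 20*j
h(-3)*o(u(5), 18) + 201 = (12*(-3))*(-6 + 20*18) + 201 = -36*(-6 + 360) + 201 = -36*354 + 201 = -12744 + 201 = -12543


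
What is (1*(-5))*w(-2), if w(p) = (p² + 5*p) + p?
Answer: 40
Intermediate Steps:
w(p) = p² + 6*p
(1*(-5))*w(-2) = (1*(-5))*(-2*(6 - 2)) = -(-10)*4 = -5*(-8) = 40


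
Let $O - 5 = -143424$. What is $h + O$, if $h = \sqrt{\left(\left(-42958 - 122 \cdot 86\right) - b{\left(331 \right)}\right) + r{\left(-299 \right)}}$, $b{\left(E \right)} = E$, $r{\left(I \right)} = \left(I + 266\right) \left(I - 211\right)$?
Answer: $-143419 + i \sqrt{36951} \approx -1.4342 \cdot 10^{5} + 192.23 i$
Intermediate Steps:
$O = -143419$ ($O = 5 - 143424 = -143419$)
$r{\left(I \right)} = \left(-211 + I\right) \left(266 + I\right)$ ($r{\left(I \right)} = \left(266 + I\right) \left(-211 + I\right) = \left(-211 + I\right) \left(266 + I\right)$)
$h = i \sqrt{36951}$ ($h = \sqrt{\left(\left(-42958 - 122 \cdot 86\right) - 331\right) + \left(-56126 + \left(-299\right)^{2} + 55 \left(-299\right)\right)} = \sqrt{\left(\left(-42958 - 10492\right) - 331\right) - -16830} = \sqrt{\left(\left(-42958 - 10492\right) - 331\right) + 16830} = \sqrt{\left(-53450 - 331\right) + 16830} = \sqrt{-53781 + 16830} = \sqrt{-36951} = i \sqrt{36951} \approx 192.23 i$)
$h + O = i \sqrt{36951} - 143419 = -143419 + i \sqrt{36951}$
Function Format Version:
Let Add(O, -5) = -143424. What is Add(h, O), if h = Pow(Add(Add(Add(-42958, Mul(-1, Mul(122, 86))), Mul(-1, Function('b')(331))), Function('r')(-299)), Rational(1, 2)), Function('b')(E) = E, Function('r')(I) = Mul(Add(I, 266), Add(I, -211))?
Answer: Add(-143419, Mul(I, Pow(36951, Rational(1, 2)))) ≈ Add(-1.4342e+5, Mul(192.23, I))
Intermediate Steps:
O = -143419 (O = Add(5, -143424) = -143419)
Function('r')(I) = Mul(Add(-211, I), Add(266, I)) (Function('r')(I) = Mul(Add(266, I), Add(-211, I)) = Mul(Add(-211, I), Add(266, I)))
h = Mul(I, Pow(36951, Rational(1, 2))) (h = Pow(Add(Add(Add(-42958, Mul(-1, Mul(122, 86))), Mul(-1, 331)), Add(-56126, Pow(-299, 2), Mul(55, -299))), Rational(1, 2)) = Pow(Add(Add(Add(-42958, Mul(-1, 10492)), -331), Add(-56126, 89401, -16445)), Rational(1, 2)) = Pow(Add(Add(Add(-42958, -10492), -331), 16830), Rational(1, 2)) = Pow(Add(Add(-53450, -331), 16830), Rational(1, 2)) = Pow(Add(-53781, 16830), Rational(1, 2)) = Pow(-36951, Rational(1, 2)) = Mul(I, Pow(36951, Rational(1, 2))) ≈ Mul(192.23, I))
Add(h, O) = Add(Mul(I, Pow(36951, Rational(1, 2))), -143419) = Add(-143419, Mul(I, Pow(36951, Rational(1, 2))))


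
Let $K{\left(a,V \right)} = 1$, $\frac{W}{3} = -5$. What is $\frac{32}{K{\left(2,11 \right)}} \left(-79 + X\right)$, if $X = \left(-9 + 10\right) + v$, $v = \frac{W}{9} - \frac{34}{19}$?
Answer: $- \frac{148576}{57} \approx -2606.6$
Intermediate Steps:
$W = -15$ ($W = 3 \left(-5\right) = -15$)
$v = - \frac{197}{57}$ ($v = - \frac{15}{9} - \frac{34}{19} = \left(-15\right) \frac{1}{9} - \frac{34}{19} = - \frac{5}{3} - \frac{34}{19} = - \frac{197}{57} \approx -3.4561$)
$X = - \frac{140}{57}$ ($X = \left(-9 + 10\right) - \frac{197}{57} = 1 - \frac{197}{57} = - \frac{140}{57} \approx -2.4561$)
$\frac{32}{K{\left(2,11 \right)}} \left(-79 + X\right) = \frac{32}{1} \left(-79 - \frac{140}{57}\right) = 32 \cdot 1 \left(- \frac{4643}{57}\right) = 32 \left(- \frac{4643}{57}\right) = - \frac{148576}{57}$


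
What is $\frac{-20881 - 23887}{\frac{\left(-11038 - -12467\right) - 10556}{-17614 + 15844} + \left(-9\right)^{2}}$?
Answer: $- \frac{79239360}{152497} \approx -519.61$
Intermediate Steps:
$\frac{-20881 - 23887}{\frac{\left(-11038 - -12467\right) - 10556}{-17614 + 15844} + \left(-9\right)^{2}} = - \frac{44768}{\frac{\left(-11038 + 12467\right) - 10556}{-1770} + 81} = - \frac{44768}{\left(1429 - 10556\right) \left(- \frac{1}{1770}\right) + 81} = - \frac{44768}{\left(-9127\right) \left(- \frac{1}{1770}\right) + 81} = - \frac{44768}{\frac{9127}{1770} + 81} = - \frac{44768}{\frac{152497}{1770}} = \left(-44768\right) \frac{1770}{152497} = - \frac{79239360}{152497}$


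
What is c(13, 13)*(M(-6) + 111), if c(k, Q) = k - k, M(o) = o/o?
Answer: 0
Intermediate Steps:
M(o) = 1
c(k, Q) = 0
c(13, 13)*(M(-6) + 111) = 0*(1 + 111) = 0*112 = 0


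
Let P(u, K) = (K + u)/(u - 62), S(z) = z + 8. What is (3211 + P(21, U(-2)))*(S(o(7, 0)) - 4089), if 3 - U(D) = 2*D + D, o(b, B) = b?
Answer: -536223954/41 ≈ -1.3079e+7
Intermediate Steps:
U(D) = 3 - 3*D (U(D) = 3 - (2*D + D) = 3 - 3*D)
S(z) = 8 + z
P(u, K) = (K + u)/(-62 + u)
(3211 + P(21, U(-2)))*(S(o(7, 0)) - 4089) = (3211 + ((3 - 3*(-2)) + 21)/(-62 + 21))*((8 + 7) - 4089) = (3211 + ((3 + 6) + 21)/(-41))*(15 - 4089) = (3211 - (9 + 21)/41)*(-4074) = (3211 - 1/41*30)*(-4074) = (3211 - 30/41)*(-4074) = (131621/41)*(-4074) = -536223954/41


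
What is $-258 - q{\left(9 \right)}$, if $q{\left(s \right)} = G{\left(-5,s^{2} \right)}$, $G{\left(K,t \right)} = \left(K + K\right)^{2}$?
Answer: $-358$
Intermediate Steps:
$G{\left(K,t \right)} = 4 K^{2}$ ($G{\left(K,t \right)} = \left(2 K\right)^{2} = 4 K^{2}$)
$q{\left(s \right)} = 100$ ($q{\left(s \right)} = 4 \left(-5\right)^{2} = 4 \cdot 25 = 100$)
$-258 - q{\left(9 \right)} = -258 - 100 = -358$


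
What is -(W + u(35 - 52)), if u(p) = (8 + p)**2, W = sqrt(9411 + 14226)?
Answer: -81 - sqrt(23637) ≈ -234.74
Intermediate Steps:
W = sqrt(23637) ≈ 153.74
-(W + u(35 - 52)) = -(sqrt(23637) + (8 + (35 - 52))**2) = -(sqrt(23637) + (8 - 17)**2) = -(sqrt(23637) + (-9)**2) = -(sqrt(23637) + 81) = -(81 + sqrt(23637)) = -81 - sqrt(23637)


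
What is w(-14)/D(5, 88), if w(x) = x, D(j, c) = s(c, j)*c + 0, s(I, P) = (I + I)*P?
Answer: -7/38720 ≈ -0.00018079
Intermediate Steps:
s(I, P) = 2*I*P (s(I, P) = (2*I)*P = 2*I*P)
D(j, c) = 2*j*c² (D(j, c) = (2*c*j)*c + 0 = 2*j*c² + 0 = 2*j*c²)
w(-14)/D(5, 88) = -14/(2*5*88²) = -14/(2*5*7744) = -14/77440 = -14*1/77440 = -7/38720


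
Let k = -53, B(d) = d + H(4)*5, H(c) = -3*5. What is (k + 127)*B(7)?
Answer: -5032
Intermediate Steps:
H(c) = -15
B(d) = -75 + d (B(d) = d - 15*5 = d - 75 = -75 + d)
(k + 127)*B(7) = (-53 + 127)*(-75 + 7) = 74*(-68) = -5032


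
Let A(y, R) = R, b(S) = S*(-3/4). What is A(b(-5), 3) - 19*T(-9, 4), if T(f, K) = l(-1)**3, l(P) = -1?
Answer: 22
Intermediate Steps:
b(S) = -3*S/4 (b(S) = S*(-3*1/4) = S*(-3/4) = -3*S/4)
T(f, K) = -1 (T(f, K) = (-1)**3 = -1)
A(b(-5), 3) - 19*T(-9, 4) = 3 - 19*(-1) = 3 + 19 = 22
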